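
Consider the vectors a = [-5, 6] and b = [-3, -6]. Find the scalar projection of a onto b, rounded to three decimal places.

a · b = (-5)·(-3) + 6·(-6) = 15 - 36 = -21
|b| = √(9 + 36) = √45 ≈ 6.7082
comp_b a = -21 / √45 ≈ -3.130

-3.130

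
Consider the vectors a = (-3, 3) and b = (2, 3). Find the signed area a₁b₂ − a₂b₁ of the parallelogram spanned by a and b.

(-3)·3 - 3·2 = -9 - 6 = -15

-15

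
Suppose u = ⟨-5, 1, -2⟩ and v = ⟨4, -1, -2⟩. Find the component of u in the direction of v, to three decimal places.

-3.710

u · v = (-5)·4 + 1·(-1) + (-2)·(-2) = -20 - 1 + 4 = -17
|v| = √(16 + 1 + 4) = √21 ≈ 4.5826
comp_v u = -17 / √21 ≈ -3.710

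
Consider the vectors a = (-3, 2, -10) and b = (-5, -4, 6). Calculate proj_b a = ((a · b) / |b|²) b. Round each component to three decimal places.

(3.442, 2.753, -4.130)

a · b = (-3)·(-5) + 2·(-4) + (-10)·6 = 15 - 8 - 60 = -53
|b|² = 25 + 16 + 36 = 77
proj_b a = (-53/77) · (-5, -4, 6) ≈ (3.442, 2.753, -4.130)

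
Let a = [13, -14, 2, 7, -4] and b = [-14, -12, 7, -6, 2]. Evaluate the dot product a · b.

-50

a · b = 13·(-14) + (-14)·(-12) + 2·7 + 7·(-6) + (-4)·2 = -182 + 168 + 14 - 42 - 8 = -50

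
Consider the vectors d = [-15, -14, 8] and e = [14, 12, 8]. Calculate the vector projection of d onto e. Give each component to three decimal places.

d · e = (-15)·14 + (-14)·12 + 8·8 = -210 - 168 + 64 = -314
|e|² = 196 + 144 + 64 = 404
proj_e d = (-314/404) · (14, 12, 8) ≈ (-10.881, -9.327, -6.218)

(-10.881, -9.327, -6.218)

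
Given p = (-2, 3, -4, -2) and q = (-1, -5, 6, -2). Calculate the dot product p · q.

-33

p · q = (-2)·(-1) + 3·(-5) + (-4)·6 + (-2)·(-2) = 2 - 15 - 24 + 4 = -33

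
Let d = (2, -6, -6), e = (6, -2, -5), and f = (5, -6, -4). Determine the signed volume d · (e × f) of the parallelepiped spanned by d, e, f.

e × f:
i: (-2)·(-4) - (-5)·(-6) = 8 - 30 = -22
j: (-5)·5 - 6·(-4) = -25 - (-24) = -1
k: 6·(-6) - (-2)·5 = -36 - (-10) = -26
e × f = (-22, -1, -26)
d · (e × f) = 2·(-22) + (-6)·(-1) + (-6)·(-26) = -44 + 6 + 156 = 118

118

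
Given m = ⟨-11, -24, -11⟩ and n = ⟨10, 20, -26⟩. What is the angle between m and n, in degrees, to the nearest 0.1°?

m · n = (-11)·10 + (-24)·20 + (-11)·(-26) = -110 - 480 + 286 = -304
|m|² = 121 + 576 + 121 = 818,  |m| = √818 ≈ 28.600699
|n|² = 100 + 400 + 676 = 1176,  |n| = √1176 ≈ 34.292856
cos θ = -304 / (28.600699 · 34.292856) ≈ -0.30995
θ = arccos(-0.30995) ≈ 108.1°

108.1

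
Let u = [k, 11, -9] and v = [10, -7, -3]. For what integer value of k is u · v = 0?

5

u · v = k·10 + 11·(-7) + (-9)·(-3) = -50 + 10k
Set equal to 0: 10k = 50, so k = 5.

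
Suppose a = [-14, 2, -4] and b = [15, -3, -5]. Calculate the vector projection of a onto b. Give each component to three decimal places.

a · b = (-14)·15 + 2·(-3) + (-4)·(-5) = -210 - 6 + 20 = -196
|b|² = 225 + 9 + 25 = 259
proj_b a = (-196/259) · (15, -3, -5) ≈ (-11.351, 2.270, 3.784)

(-11.351, 2.270, 3.784)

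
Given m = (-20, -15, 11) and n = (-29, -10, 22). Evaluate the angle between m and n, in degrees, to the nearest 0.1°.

19.5

m · n = (-20)·(-29) + (-15)·(-10) + 11·22 = 580 + 150 + 242 = 972
|m|² = 400 + 225 + 121 = 746,  |m| = √746 ≈ 27.313001
|n|² = 841 + 100 + 484 = 1425,  |n| = √1425 ≈ 37.749172
cos θ = 972 / (27.313001 · 37.749172) ≈ 0.94273
θ = arccos(0.94273) ≈ 19.5°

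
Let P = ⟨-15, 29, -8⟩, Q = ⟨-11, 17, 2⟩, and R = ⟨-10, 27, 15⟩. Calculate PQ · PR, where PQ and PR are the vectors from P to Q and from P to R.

PQ = Q − P = (4, -12, 10)
PR = R − P = (5, -2, 23)
PQ · PR = 4·5 + (-12)·(-2) + 10·23 = 20 + 24 + 230 = 274

274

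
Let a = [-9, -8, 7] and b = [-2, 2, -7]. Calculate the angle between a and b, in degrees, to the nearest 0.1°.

116.5

a · b = (-9)·(-2) + (-8)·2 + 7·(-7) = 18 - 16 - 49 = -47
|a|² = 81 + 64 + 49 = 194,  |a| = √194 ≈ 13.928388
|b|² = 4 + 4 + 49 = 57,  |b| = √57 ≈ 7.549834
cos θ = -47 / (13.928388 · 7.549834) ≈ -0.44695
θ = arccos(-0.44695) ≈ 116.5°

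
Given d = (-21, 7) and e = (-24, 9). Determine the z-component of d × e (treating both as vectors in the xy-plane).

(-21)·9 - 7·(-24) = -189 - (-168) = -21

-21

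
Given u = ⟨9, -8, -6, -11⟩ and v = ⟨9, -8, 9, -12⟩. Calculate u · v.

u · v = 9·9 + (-8)·(-8) + (-6)·9 + (-11)·(-12) = 81 + 64 - 54 + 132 = 223

223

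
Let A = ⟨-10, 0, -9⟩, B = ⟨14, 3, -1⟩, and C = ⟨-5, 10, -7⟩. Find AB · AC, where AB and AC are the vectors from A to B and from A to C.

AB = B − A = (24, 3, 8)
AC = C − A = (5, 10, 2)
AB · AC = 24·5 + 3·10 + 8·2 = 120 + 30 + 16 = 166

166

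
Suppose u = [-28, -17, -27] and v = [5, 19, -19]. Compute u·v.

50

u · v = (-28)·5 + (-17)·19 + (-27)·(-19) = -140 - 323 + 513 = 50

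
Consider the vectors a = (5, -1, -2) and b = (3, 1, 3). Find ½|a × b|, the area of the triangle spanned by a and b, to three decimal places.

11.247

i: (-1)·3 - (-2)·1 = -3 - (-2) = -1
j: (-2)·3 - 5·3 = -6 - 15 = -21
k: 5·1 - (-1)·3 = 5 - (-3) = 8
a × b = (-1, -21, 8)
|a × b| = √((-1)² + (-21)² + 8²) = √506 ≈ 22.4944
area = ½ · 22.4944 ≈ 11.247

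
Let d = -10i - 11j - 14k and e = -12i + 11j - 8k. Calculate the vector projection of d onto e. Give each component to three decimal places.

d · e = (-10)·(-12) + (-11)·11 + (-14)·(-8) = 120 - 121 + 112 = 111
|e|² = 144 + 121 + 64 = 329
proj_e d = (111/329) · (-12, 11, -8) ≈ (-4.049, 3.711, -2.699)

(-4.049, 3.711, -2.699)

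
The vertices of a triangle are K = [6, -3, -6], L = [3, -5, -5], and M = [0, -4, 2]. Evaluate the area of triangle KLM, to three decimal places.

KL = (-3, -2, 1),  KM = (-6, -1, 8)
i: (-2)·8 - 1·(-1) = -16 - (-1) = -15
j: 1·(-6) - (-3)·8 = -6 - (-24) = 18
k: (-3)·(-1) - (-2)·(-6) = 3 - 12 = -9
KL × KM = (-15, 18, -9)
|KL × KM| = √630 ≈ 25.0998
area = ½ · 25.0998 ≈ 12.550

12.550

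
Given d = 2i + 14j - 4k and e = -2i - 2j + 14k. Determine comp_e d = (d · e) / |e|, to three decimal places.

-6.161

d · e = 2·(-2) + 14·(-2) + (-4)·14 = -4 - 28 - 56 = -88
|e| = √(4 + 4 + 196) = √204 ≈ 14.2829
comp_e d = -88 / √204 ≈ -6.161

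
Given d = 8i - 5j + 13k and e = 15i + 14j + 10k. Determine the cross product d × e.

i: (-5)·10 - 13·14 = -50 - 182 = -232
j: 13·15 - 8·10 = 195 - 80 = 115
k: 8·14 - (-5)·15 = 112 - (-75) = 187
d × e = (-232, 115, 187)

(-232, 115, 187)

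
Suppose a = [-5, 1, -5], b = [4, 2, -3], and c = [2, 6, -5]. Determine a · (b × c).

-126

b × c:
i: 2·(-5) - (-3)·6 = -10 - (-18) = 8
j: (-3)·2 - 4·(-5) = -6 - (-20) = 14
k: 4·6 - 2·2 = 24 - 4 = 20
b × c = (8, 14, 20)
a · (b × c) = (-5)·8 + 1·14 + (-5)·20 = -40 + 14 - 100 = -126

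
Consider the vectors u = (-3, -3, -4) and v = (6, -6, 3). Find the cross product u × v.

(-33, -15, 36)

i: (-3)·3 - (-4)·(-6) = -9 - 24 = -33
j: (-4)·6 - (-3)·3 = -24 - (-9) = -15
k: (-3)·(-6) - (-3)·6 = 18 - (-18) = 36
u × v = (-33, -15, 36)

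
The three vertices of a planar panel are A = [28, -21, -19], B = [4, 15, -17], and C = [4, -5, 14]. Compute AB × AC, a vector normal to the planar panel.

AB = (-24, 36, 2)
AC = (-24, 16, 33)
i: 36·33 - 2·16 = 1188 - 32 = 1156
j: 2·(-24) - (-24)·33 = -48 - (-792) = 744
k: (-24)·16 - 36·(-24) = -384 - (-864) = 480
AB × AC = (1156, 744, 480)

(1156, 744, 480)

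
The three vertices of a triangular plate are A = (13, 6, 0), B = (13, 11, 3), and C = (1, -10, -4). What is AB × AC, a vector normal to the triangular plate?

(28, -36, 60)

AB = (0, 5, 3)
AC = (-12, -16, -4)
i: 5·(-4) - 3·(-16) = -20 - (-48) = 28
j: 3·(-12) - 0·(-4) = -36 - 0 = -36
k: 0·(-16) - 5·(-12) = 0 - (-60) = 60
AB × AC = (28, -36, 60)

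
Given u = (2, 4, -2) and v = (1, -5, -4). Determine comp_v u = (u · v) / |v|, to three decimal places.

-1.543

u · v = 2·1 + 4·(-5) + (-2)·(-4) = 2 - 20 + 8 = -10
|v| = √(1 + 25 + 16) = √42 ≈ 6.4807
comp_v u = -10 / √42 ≈ -1.543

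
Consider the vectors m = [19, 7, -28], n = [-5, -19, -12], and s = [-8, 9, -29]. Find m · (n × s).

17694

n × s:
i: (-19)·(-29) - (-12)·9 = 551 - (-108) = 659
j: (-12)·(-8) - (-5)·(-29) = 96 - 145 = -49
k: (-5)·9 - (-19)·(-8) = -45 - 152 = -197
n × s = (659, -49, -197)
m · (n × s) = 19·659 + 7·(-49) + (-28)·(-197) = 12521 - 343 + 5516 = 17694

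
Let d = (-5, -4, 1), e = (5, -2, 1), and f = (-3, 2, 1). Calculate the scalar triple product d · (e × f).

e × f:
i: (-2)·1 - 1·2 = -2 - 2 = -4
j: 1·(-3) - 5·1 = -3 - 5 = -8
k: 5·2 - (-2)·(-3) = 10 - 6 = 4
e × f = (-4, -8, 4)
d · (e × f) = (-5)·(-4) + (-4)·(-8) + 1·4 = 20 + 32 + 4 = 56

56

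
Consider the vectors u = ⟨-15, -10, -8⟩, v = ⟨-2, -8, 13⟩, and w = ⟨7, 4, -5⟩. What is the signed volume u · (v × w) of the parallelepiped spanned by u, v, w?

-1014

v × w:
i: (-8)·(-5) - 13·4 = 40 - 52 = -12
j: 13·7 - (-2)·(-5) = 91 - 10 = 81
k: (-2)·4 - (-8)·7 = -8 - (-56) = 48
v × w = (-12, 81, 48)
u · (v × w) = (-15)·(-12) + (-10)·81 + (-8)·48 = 180 - 810 - 384 = -1014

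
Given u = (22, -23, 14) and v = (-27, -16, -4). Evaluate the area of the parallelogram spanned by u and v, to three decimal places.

1063.337

i: (-23)·(-4) - 14·(-16) = 92 - (-224) = 316
j: 14·(-27) - 22·(-4) = -378 - (-88) = -290
k: 22·(-16) - (-23)·(-27) = -352 - 621 = -973
u × v = (316, -290, -973)
|u × v| = √(316² + (-290)² + (-973)²) = √1130685 ≈ 1063.3367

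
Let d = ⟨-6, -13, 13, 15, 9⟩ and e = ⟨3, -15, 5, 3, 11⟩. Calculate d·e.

d · e = (-6)·3 + (-13)·(-15) + 13·5 + 15·3 + 9·11 = -18 + 195 + 65 + 45 + 99 = 386

386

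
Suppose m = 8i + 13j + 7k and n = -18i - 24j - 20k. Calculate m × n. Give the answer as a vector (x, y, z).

i: 13·(-20) - 7·(-24) = -260 - (-168) = -92
j: 7·(-18) - 8·(-20) = -126 - (-160) = 34
k: 8·(-24) - 13·(-18) = -192 - (-234) = 42
m × n = (-92, 34, 42)

(-92, 34, 42)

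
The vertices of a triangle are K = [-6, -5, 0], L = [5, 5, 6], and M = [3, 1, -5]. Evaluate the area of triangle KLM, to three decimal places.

KL = (11, 10, 6),  KM = (9, 6, -5)
i: 10·(-5) - 6·6 = -50 - 36 = -86
j: 6·9 - 11·(-5) = 54 - (-55) = 109
k: 11·6 - 10·9 = 66 - 90 = -24
KL × KM = (-86, 109, -24)
|KL × KM| = √19853 ≈ 140.9007
area = ½ · 140.9007 ≈ 70.450

70.450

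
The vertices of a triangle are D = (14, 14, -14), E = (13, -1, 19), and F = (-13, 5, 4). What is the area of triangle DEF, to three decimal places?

479.498

DE = (-1, -15, 33),  DF = (-27, -9, 18)
i: (-15)·18 - 33·(-9) = -270 - (-297) = 27
j: 33·(-27) - (-1)·18 = -891 - (-18) = -873
k: (-1)·(-9) - (-15)·(-27) = 9 - 405 = -396
DE × DF = (27, -873, -396)
|DE × DF| = √919674 ≈ 958.9964
area = ½ · 958.9964 ≈ 479.498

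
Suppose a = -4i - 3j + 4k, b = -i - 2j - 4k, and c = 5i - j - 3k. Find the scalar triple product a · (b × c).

105

b × c:
i: (-2)·(-3) - (-4)·(-1) = 6 - 4 = 2
j: (-4)·5 - (-1)·(-3) = -20 - 3 = -23
k: (-1)·(-1) - (-2)·5 = 1 - (-10) = 11
b × c = (2, -23, 11)
a · (b × c) = (-4)·2 + (-3)·(-23) + 4·11 = -8 + 69 + 44 = 105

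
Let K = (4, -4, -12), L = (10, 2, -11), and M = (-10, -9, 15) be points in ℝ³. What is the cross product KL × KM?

(167, -176, 54)

KL = (6, 6, 1)
KM = (-14, -5, 27)
i: 6·27 - 1·(-5) = 162 - (-5) = 167
j: 1·(-14) - 6·27 = -14 - 162 = -176
k: 6·(-5) - 6·(-14) = -30 - (-84) = 54
KL × KM = (167, -176, 54)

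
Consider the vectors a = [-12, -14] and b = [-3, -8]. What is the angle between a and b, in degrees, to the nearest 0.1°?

20.0

a · b = (-12)·(-3) + (-14)·(-8) = 36 + 112 = 148
|a|² = 144 + 196 = 340,  |a| = √340 ≈ 18.439089
|b|² = 9 + 64 = 73,  |b| = √73 ≈ 8.544004
cos θ = 148 / (18.439089 · 8.544004) ≈ 0.93942
θ = arccos(0.93942) ≈ 20.0°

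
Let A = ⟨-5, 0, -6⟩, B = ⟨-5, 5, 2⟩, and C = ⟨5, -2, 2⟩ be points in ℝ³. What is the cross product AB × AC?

(56, 80, -50)

AB = (0, 5, 8)
AC = (10, -2, 8)
i: 5·8 - 8·(-2) = 40 - (-16) = 56
j: 8·10 - 0·8 = 80 - 0 = 80
k: 0·(-2) - 5·10 = 0 - 50 = -50
AB × AC = (56, 80, -50)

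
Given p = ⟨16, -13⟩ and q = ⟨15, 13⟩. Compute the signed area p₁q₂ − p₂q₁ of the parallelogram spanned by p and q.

403

16·13 - (-13)·15 = 208 - (-195) = 403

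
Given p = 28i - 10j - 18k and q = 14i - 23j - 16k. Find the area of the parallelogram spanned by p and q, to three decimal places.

i: (-10)·(-16) - (-18)·(-23) = 160 - 414 = -254
j: (-18)·14 - 28·(-16) = -252 - (-448) = 196
k: 28·(-23) - (-10)·14 = -644 - (-140) = -504
p × q = (-254, 196, -504)
|p × q| = √((-254)² + 196² + (-504)²) = √356948 ≈ 597.4513

597.451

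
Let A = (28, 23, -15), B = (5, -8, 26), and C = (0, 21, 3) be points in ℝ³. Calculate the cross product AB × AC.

AB = (-23, -31, 41)
AC = (-28, -2, 18)
i: (-31)·18 - 41·(-2) = -558 - (-82) = -476
j: 41·(-28) - (-23)·18 = -1148 - (-414) = -734
k: (-23)·(-2) - (-31)·(-28) = 46 - 868 = -822
AB × AC = (-476, -734, -822)

(-476, -734, -822)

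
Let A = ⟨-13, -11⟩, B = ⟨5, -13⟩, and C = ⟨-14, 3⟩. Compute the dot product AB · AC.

-46

AB = B − A = (18, -2)
AC = C − A = (-1, 14)
AB · AC = 18·(-1) + (-2)·14 = -18 - 28 = -46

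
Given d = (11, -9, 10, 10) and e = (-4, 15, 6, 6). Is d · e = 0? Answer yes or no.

no

d · e = 11·(-4) + (-9)·15 + 10·6 + 10·6 = -44 - 135 + 60 + 60 = -59
Nonzero, so the vectors are not orthogonal.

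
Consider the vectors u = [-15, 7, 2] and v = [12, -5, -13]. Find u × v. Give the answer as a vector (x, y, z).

(-81, -171, -9)

i: 7·(-13) - 2·(-5) = -91 - (-10) = -81
j: 2·12 - (-15)·(-13) = 24 - 195 = -171
k: (-15)·(-5) - 7·12 = 75 - 84 = -9
u × v = (-81, -171, -9)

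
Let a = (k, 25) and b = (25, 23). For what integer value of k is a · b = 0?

-23

a · b = k·25 + 25·23 = 575 + 25k
Set equal to 0: 25k = -575, so k = -23.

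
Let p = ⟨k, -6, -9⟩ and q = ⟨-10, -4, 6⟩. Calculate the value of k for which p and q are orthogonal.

p · q = k·(-10) + (-6)·(-4) + (-9)·6 = -30 - 10k
Set equal to 0: -10k = 30, so k = -3.

-3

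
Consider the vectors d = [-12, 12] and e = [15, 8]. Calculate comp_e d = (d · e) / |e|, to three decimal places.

d · e = (-12)·15 + 12·8 = -180 + 96 = -84
|e| = √(225 + 64) = √289 ≈ 17.0000
comp_e d = -84 / √289 ≈ -4.941

-4.941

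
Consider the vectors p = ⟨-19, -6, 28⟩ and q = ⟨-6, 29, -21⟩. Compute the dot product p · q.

p · q = (-19)·(-6) + (-6)·29 + 28·(-21) = 114 - 174 - 588 = -648

-648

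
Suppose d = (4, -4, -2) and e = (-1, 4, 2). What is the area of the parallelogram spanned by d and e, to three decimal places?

13.416

i: (-4)·2 - (-2)·4 = -8 - (-8) = 0
j: (-2)·(-1) - 4·2 = 2 - 8 = -6
k: 4·4 - (-4)·(-1) = 16 - 4 = 12
d × e = (0, -6, 12)
|d × e| = √(0² + (-6)² + 12²) = √180 ≈ 13.4164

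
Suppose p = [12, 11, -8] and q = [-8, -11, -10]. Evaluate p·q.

-137

p · q = 12·(-8) + 11·(-11) + (-8)·(-10) = -96 - 121 + 80 = -137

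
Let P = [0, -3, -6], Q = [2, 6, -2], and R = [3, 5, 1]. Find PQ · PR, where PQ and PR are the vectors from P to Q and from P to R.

PQ = Q − P = (2, 9, 4)
PR = R − P = (3, 8, 7)
PQ · PR = 2·3 + 9·8 + 4·7 = 6 + 72 + 28 = 106

106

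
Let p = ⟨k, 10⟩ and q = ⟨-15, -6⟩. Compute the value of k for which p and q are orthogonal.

p · q = k·(-15) + 10·(-6) = -60 - 15k
Set equal to 0: -15k = 60, so k = -4.

-4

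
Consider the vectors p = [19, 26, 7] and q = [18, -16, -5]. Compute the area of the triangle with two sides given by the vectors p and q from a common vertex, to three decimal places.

401.606

i: 26·(-5) - 7·(-16) = -130 - (-112) = -18
j: 7·18 - 19·(-5) = 126 - (-95) = 221
k: 19·(-16) - 26·18 = -304 - 468 = -772
p × q = (-18, 221, -772)
|p × q| = √((-18)² + 221² + (-772)²) = √645149 ≈ 803.2117
area = ½ · 803.2117 ≈ 401.606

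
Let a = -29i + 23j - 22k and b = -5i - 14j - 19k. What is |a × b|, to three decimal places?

1010.419

i: 23·(-19) - (-22)·(-14) = -437 - 308 = -745
j: (-22)·(-5) - (-29)·(-19) = 110 - 551 = -441
k: (-29)·(-14) - 23·(-5) = 406 - (-115) = 521
a × b = (-745, -441, 521)
|a × b| = √((-745)² + (-441)² + 521²) = √1020947 ≈ 1010.4192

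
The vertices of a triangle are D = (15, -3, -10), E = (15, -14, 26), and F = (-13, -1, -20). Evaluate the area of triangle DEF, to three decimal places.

527.345

DE = (0, -11, 36),  DF = (-28, 2, -10)
i: (-11)·(-10) - 36·2 = 110 - 72 = 38
j: 36·(-28) - 0·(-10) = -1008 - 0 = -1008
k: 0·2 - (-11)·(-28) = 0 - 308 = -308
DE × DF = (38, -1008, -308)
|DE × DF| = √1112372 ≈ 1054.6905
area = ½ · 1054.6905 ≈ 527.345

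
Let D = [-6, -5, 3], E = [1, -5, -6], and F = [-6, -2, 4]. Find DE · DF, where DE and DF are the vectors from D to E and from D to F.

-9

DE = E − D = (7, 0, -9)
DF = F − D = (0, 3, 1)
DE · DF = 7·0 + 0·3 + (-9)·1 = 0 + 0 - 9 = -9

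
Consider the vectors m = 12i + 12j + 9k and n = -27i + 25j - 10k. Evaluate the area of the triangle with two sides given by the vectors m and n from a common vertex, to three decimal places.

361.777

i: 12·(-10) - 9·25 = -120 - 225 = -345
j: 9·(-27) - 12·(-10) = -243 - (-120) = -123
k: 12·25 - 12·(-27) = 300 - (-324) = 624
m × n = (-345, -123, 624)
|m × n| = √((-345)² + (-123)² + 624²) = √523530 ≈ 723.5537
area = ½ · 723.5537 ≈ 361.777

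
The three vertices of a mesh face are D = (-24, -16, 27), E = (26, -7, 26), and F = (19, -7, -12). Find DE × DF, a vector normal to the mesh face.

(-342, 1907, 63)

DE = (50, 9, -1)
DF = (43, 9, -39)
i: 9·(-39) - (-1)·9 = -351 - (-9) = -342
j: (-1)·43 - 50·(-39) = -43 - (-1950) = 1907
k: 50·9 - 9·43 = 450 - 387 = 63
DE × DF = (-342, 1907, 63)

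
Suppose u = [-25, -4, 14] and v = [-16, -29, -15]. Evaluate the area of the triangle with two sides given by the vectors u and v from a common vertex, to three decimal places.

503.209

i: (-4)·(-15) - 14·(-29) = 60 - (-406) = 466
j: 14·(-16) - (-25)·(-15) = -224 - 375 = -599
k: (-25)·(-29) - (-4)·(-16) = 725 - 64 = 661
u × v = (466, -599, 661)
|u × v| = √(466² + (-599)² + 661²) = √1012878 ≈ 1006.4184
area = ½ · 1006.4184 ≈ 503.209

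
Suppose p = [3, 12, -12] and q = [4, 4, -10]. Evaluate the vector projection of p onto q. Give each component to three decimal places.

p · q = 3·4 + 12·4 + (-12)·(-10) = 12 + 48 + 120 = 180
|q|² = 16 + 16 + 100 = 132
proj_q p = (180/132) · (4, 4, -10) ≈ (5.455, 5.455, -13.636)

(5.455, 5.455, -13.636)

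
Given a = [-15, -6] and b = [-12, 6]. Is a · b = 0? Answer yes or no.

a · b = (-15)·(-12) + (-6)·6 = 180 - 36 = 144
Nonzero, so the vectors are not orthogonal.

no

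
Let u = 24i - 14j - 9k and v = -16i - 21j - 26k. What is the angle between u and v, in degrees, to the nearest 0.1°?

82.4

u · v = 24·(-16) + (-14)·(-21) + (-9)·(-26) = -384 + 294 + 234 = 144
|u|² = 576 + 196 + 81 = 853,  |u| = √853 ≈ 29.206164
|v|² = 256 + 441 + 676 = 1373,  |v| = √1373 ≈ 37.054015
cos θ = 144 / (29.206164 · 37.054015) ≈ 0.13306
θ = arccos(0.13306) ≈ 82.4°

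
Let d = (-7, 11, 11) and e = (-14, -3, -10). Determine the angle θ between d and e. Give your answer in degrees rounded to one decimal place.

d · e = (-7)·(-14) + 11·(-3) + 11·(-10) = 98 - 33 - 110 = -45
|d|² = 49 + 121 + 121 = 291,  |d| = √291 ≈ 17.058722
|e|² = 196 + 9 + 100 = 305,  |e| = √305 ≈ 17.464249
cos θ = -45 / (17.058722 · 17.464249) ≈ -0.15105
θ = arccos(-0.15105) ≈ 98.7°

98.7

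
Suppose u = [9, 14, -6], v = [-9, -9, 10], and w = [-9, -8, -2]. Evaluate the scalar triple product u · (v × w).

-576

v × w:
i: (-9)·(-2) - 10·(-8) = 18 - (-80) = 98
j: 10·(-9) - (-9)·(-2) = -90 - 18 = -108
k: (-9)·(-8) - (-9)·(-9) = 72 - 81 = -9
v × w = (98, -108, -9)
u · (v × w) = 9·98 + 14·(-108) + (-6)·(-9) = 882 - 1512 + 54 = -576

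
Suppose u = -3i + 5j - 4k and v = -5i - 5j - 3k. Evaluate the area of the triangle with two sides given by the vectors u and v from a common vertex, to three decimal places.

27.139

i: 5·(-3) - (-4)·(-5) = -15 - 20 = -35
j: (-4)·(-5) - (-3)·(-3) = 20 - 9 = 11
k: (-3)·(-5) - 5·(-5) = 15 - (-25) = 40
u × v = (-35, 11, 40)
|u × v| = √((-35)² + 11² + 40²) = √2946 ≈ 54.2771
area = ½ · 54.2771 ≈ 27.139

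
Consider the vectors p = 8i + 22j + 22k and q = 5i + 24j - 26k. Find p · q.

p · q = 8·5 + 22·24 + 22·(-26) = 40 + 528 - 572 = -4

-4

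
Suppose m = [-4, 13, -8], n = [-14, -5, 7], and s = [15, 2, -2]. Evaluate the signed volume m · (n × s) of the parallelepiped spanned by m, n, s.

641

n × s:
i: (-5)·(-2) - 7·2 = 10 - 14 = -4
j: 7·15 - (-14)·(-2) = 105 - 28 = 77
k: (-14)·2 - (-5)·15 = -28 - (-75) = 47
n × s = (-4, 77, 47)
m · (n × s) = (-4)·(-4) + 13·77 + (-8)·47 = 16 + 1001 - 376 = 641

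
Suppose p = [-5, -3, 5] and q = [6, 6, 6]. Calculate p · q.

-18

p · q = (-5)·6 + (-3)·6 + 5·6 = -30 - 18 + 30 = -18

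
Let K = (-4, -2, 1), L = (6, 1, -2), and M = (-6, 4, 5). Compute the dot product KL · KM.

-14

KL = L − K = (10, 3, -3)
KM = M − K = (-2, 6, 4)
KL · KM = 10·(-2) + 3·6 + (-3)·4 = -20 + 18 - 12 = -14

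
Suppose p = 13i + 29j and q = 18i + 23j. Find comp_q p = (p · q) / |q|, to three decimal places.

p · q = 13·18 + 29·23 = 234 + 667 = 901
|q| = √(324 + 529) = √853 ≈ 29.2062
comp_q p = 901 / √853 ≈ 30.850

30.850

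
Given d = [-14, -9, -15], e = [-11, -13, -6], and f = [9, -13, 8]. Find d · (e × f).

-1658

e × f:
i: (-13)·8 - (-6)·(-13) = -104 - 78 = -182
j: (-6)·9 - (-11)·8 = -54 - (-88) = 34
k: (-11)·(-13) - (-13)·9 = 143 - (-117) = 260
e × f = (-182, 34, 260)
d · (e × f) = (-14)·(-182) + (-9)·34 + (-15)·260 = 2548 - 306 - 3900 = -1658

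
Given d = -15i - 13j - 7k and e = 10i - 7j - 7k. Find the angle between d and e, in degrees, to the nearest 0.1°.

91.9

d · e = (-15)·10 + (-13)·(-7) + (-7)·(-7) = -150 + 91 + 49 = -10
|d|² = 225 + 169 + 49 = 443,  |d| = √443 ≈ 21.047565
|e|² = 100 + 49 + 49 = 198,  |e| = √198 ≈ 14.071247
cos θ = -10 / (21.047565 · 14.071247) ≈ -0.03376
θ = arccos(-0.03376) ≈ 91.9°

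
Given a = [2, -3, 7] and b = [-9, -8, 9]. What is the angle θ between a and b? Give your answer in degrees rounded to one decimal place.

54.3

a · b = 2·(-9) + (-3)·(-8) + 7·9 = -18 + 24 + 63 = 69
|a|² = 4 + 9 + 49 = 62,  |a| = √62 ≈ 7.874008
|b|² = 81 + 64 + 81 = 226,  |b| = √226 ≈ 15.033296
cos θ = 69 / (7.874008 · 15.033296) ≈ 0.58291
θ = arccos(0.58291) ≈ 54.3°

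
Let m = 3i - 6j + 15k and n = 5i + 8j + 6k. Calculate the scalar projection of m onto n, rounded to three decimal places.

5.098

m · n = 3·5 + (-6)·8 + 15·6 = 15 - 48 + 90 = 57
|n| = √(25 + 64 + 36) = √125 ≈ 11.1803
comp_n m = 57 / √125 ≈ 5.098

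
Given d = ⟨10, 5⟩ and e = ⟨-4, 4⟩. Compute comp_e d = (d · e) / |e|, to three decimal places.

d · e = 10·(-4) + 5·4 = -40 + 20 = -20
|e| = √(16 + 16) = √32 ≈ 5.6569
comp_e d = -20 / √32 ≈ -3.536

-3.536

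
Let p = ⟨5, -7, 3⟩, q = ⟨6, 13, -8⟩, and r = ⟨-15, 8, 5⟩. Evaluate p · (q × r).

q × r:
i: 13·5 - (-8)·8 = 65 - (-64) = 129
j: (-8)·(-15) - 6·5 = 120 - 30 = 90
k: 6·8 - 13·(-15) = 48 - (-195) = 243
q × r = (129, 90, 243)
p · (q × r) = 5·129 + (-7)·90 + 3·243 = 645 - 630 + 729 = 744

744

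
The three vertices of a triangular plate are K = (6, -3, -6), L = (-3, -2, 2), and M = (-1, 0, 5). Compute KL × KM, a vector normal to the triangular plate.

KL = (-9, 1, 8)
KM = (-7, 3, 11)
i: 1·11 - 8·3 = 11 - 24 = -13
j: 8·(-7) - (-9)·11 = -56 - (-99) = 43
k: (-9)·3 - 1·(-7) = -27 - (-7) = -20
KL × KM = (-13, 43, -20)

(-13, 43, -20)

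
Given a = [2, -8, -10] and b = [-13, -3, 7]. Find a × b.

i: (-8)·7 - (-10)·(-3) = -56 - 30 = -86
j: (-10)·(-13) - 2·7 = 130 - 14 = 116
k: 2·(-3) - (-8)·(-13) = -6 - 104 = -110
a × b = (-86, 116, -110)

(-86, 116, -110)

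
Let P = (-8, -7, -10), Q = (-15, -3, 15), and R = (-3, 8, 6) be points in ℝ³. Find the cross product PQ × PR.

(-311, 237, -125)

PQ = (-7, 4, 25)
PR = (5, 15, 16)
i: 4·16 - 25·15 = 64 - 375 = -311
j: 25·5 - (-7)·16 = 125 - (-112) = 237
k: (-7)·15 - 4·5 = -105 - 20 = -125
PQ × PR = (-311, 237, -125)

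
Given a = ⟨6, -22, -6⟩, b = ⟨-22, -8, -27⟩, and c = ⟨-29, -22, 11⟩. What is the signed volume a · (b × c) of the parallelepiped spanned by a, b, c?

b × c:
i: (-8)·11 - (-27)·(-22) = -88 - 594 = -682
j: (-27)·(-29) - (-22)·11 = 783 - (-242) = 1025
k: (-22)·(-22) - (-8)·(-29) = 484 - 232 = 252
b × c = (-682, 1025, 252)
a · (b × c) = 6·(-682) + (-22)·1025 + (-6)·252 = -4092 - 22550 - 1512 = -28154

-28154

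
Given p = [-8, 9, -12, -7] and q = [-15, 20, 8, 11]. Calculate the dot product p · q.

p · q = (-8)·(-15) + 9·20 + (-12)·8 + (-7)·11 = 120 + 180 - 96 - 77 = 127

127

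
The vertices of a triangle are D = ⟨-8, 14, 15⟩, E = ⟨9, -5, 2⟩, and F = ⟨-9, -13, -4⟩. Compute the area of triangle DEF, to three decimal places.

DE = (17, -19, -13),  DF = (-1, -27, -19)
i: (-19)·(-19) - (-13)·(-27) = 361 - 351 = 10
j: (-13)·(-1) - 17·(-19) = 13 - (-323) = 336
k: 17·(-27) - (-19)·(-1) = -459 - 19 = -478
DE × DF = (10, 336, -478)
|DE × DF| = √341480 ≈ 584.3629
area = ½ · 584.3629 ≈ 292.181

292.181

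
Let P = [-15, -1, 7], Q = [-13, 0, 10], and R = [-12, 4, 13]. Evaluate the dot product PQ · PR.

PQ = Q − P = (2, 1, 3)
PR = R − P = (3, 5, 6)
PQ · PR = 2·3 + 1·5 + 3·6 = 6 + 5 + 18 = 29

29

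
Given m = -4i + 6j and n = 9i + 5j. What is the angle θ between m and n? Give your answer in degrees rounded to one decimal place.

94.6

m · n = (-4)·9 + 6·5 = -36 + 30 = -6
|m|² = 16 + 36 = 52,  |m| = √52 ≈ 7.211103
|n|² = 81 + 25 = 106,  |n| = √106 ≈ 10.295630
cos θ = -6 / (7.211103 · 10.295630) ≈ -0.08082
θ = arccos(-0.08082) ≈ 94.6°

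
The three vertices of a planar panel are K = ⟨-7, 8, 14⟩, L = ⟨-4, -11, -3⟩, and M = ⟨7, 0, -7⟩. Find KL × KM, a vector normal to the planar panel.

KL = (3, -19, -17)
KM = (14, -8, -21)
i: (-19)·(-21) - (-17)·(-8) = 399 - 136 = 263
j: (-17)·14 - 3·(-21) = -238 - (-63) = -175
k: 3·(-8) - (-19)·14 = -24 - (-266) = 242
KL × KM = (263, -175, 242)

(263, -175, 242)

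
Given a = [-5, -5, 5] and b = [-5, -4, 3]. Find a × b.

i: (-5)·3 - 5·(-4) = -15 - (-20) = 5
j: 5·(-5) - (-5)·3 = -25 - (-15) = -10
k: (-5)·(-4) - (-5)·(-5) = 20 - 25 = -5
a × b = (5, -10, -5)

(5, -10, -5)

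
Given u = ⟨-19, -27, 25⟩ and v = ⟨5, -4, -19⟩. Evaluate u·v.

u · v = (-19)·5 + (-27)·(-4) + 25·(-19) = -95 + 108 - 475 = -462

-462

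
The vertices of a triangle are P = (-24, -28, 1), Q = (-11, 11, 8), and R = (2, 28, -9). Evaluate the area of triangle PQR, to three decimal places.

PQ = (13, 39, 7),  PR = (26, 56, -10)
i: 39·(-10) - 7·56 = -390 - 392 = -782
j: 7·26 - 13·(-10) = 182 - (-130) = 312
k: 13·56 - 39·26 = 728 - 1014 = -286
PQ × PR = (-782, 312, -286)
|PQ × PR| = √790664 ≈ 889.1929
area = ½ · 889.1929 ≈ 444.596

444.596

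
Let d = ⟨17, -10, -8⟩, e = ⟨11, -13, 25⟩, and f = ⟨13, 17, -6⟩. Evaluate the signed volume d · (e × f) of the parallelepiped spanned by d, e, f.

e × f:
i: (-13)·(-6) - 25·17 = 78 - 425 = -347
j: 25·13 - 11·(-6) = 325 - (-66) = 391
k: 11·17 - (-13)·13 = 187 - (-169) = 356
e × f = (-347, 391, 356)
d · (e × f) = 17·(-347) + (-10)·391 + (-8)·356 = -5899 - 3910 - 2848 = -12657

-12657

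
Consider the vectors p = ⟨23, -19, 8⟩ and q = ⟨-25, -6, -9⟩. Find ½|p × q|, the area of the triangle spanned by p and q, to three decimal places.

i: (-19)·(-9) - 8·(-6) = 171 - (-48) = 219
j: 8·(-25) - 23·(-9) = -200 - (-207) = 7
k: 23·(-6) - (-19)·(-25) = -138 - 475 = -613
p × q = (219, 7, -613)
|p × q| = √(219² + 7² + (-613)²) = √423779 ≈ 650.9831
area = ½ · 650.9831 ≈ 325.492

325.492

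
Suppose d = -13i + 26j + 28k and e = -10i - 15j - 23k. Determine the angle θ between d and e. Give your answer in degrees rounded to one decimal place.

140.0

d · e = (-13)·(-10) + 26·(-15) + 28·(-23) = 130 - 390 - 644 = -904
|d|² = 169 + 676 + 784 = 1629,  |d| = √1629 ≈ 40.360872
|e|² = 100 + 225 + 529 = 854,  |e| = √854 ≈ 29.223278
cos θ = -904 / (40.360872 · 29.223278) ≈ -0.76644
θ = arccos(-0.76644) ≈ 140.0°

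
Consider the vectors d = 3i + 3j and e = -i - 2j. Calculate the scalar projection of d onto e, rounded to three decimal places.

-4.025

d · e = 3·(-1) + 3·(-2) = -3 - 6 = -9
|e| = √(1 + 4) = √5 ≈ 2.2361
comp_e d = -9 / √5 ≈ -4.025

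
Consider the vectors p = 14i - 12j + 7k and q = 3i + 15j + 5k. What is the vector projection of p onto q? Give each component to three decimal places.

(-1.193, -5.965, -1.988)

p · q = 14·3 + (-12)·15 + 7·5 = 42 - 180 + 35 = -103
|q|² = 9 + 225 + 25 = 259
proj_q p = (-103/259) · (3, 15, 5) ≈ (-1.193, -5.965, -1.988)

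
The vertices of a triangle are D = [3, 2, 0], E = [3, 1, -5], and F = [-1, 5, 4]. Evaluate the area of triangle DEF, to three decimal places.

DE = (0, -1, -5),  DF = (-4, 3, 4)
i: (-1)·4 - (-5)·3 = -4 - (-15) = 11
j: (-5)·(-4) - 0·4 = 20 - 0 = 20
k: 0·3 - (-1)·(-4) = 0 - 4 = -4
DE × DF = (11, 20, -4)
|DE × DF| = √537 ≈ 23.1733
area = ½ · 23.1733 ≈ 11.587

11.587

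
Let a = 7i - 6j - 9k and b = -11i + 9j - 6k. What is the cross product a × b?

(117, 141, -3)

i: (-6)·(-6) - (-9)·9 = 36 - (-81) = 117
j: (-9)·(-11) - 7·(-6) = 99 - (-42) = 141
k: 7·9 - (-6)·(-11) = 63 - 66 = -3
a × b = (117, 141, -3)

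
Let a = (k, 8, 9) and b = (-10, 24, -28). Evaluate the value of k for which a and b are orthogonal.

a · b = k·(-10) + 8·24 + 9·(-28) = -60 - 10k
Set equal to 0: -10k = 60, so k = -6.

-6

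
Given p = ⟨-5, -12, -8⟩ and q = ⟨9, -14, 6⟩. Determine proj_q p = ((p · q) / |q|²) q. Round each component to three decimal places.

(2.157, -3.355, 1.438)

p · q = (-5)·9 + (-12)·(-14) + (-8)·6 = -45 + 168 - 48 = 75
|q|² = 81 + 196 + 36 = 313
proj_q p = (75/313) · (9, -14, 6) ≈ (2.157, -3.355, 1.438)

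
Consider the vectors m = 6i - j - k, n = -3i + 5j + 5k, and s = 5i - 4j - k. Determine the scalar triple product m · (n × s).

n × s:
i: 5·(-1) - 5·(-4) = -5 - (-20) = 15
j: 5·5 - (-3)·(-1) = 25 - 3 = 22
k: (-3)·(-4) - 5·5 = 12 - 25 = -13
n × s = (15, 22, -13)
m · (n × s) = 6·15 + (-1)·22 + (-1)·(-13) = 90 - 22 + 13 = 81

81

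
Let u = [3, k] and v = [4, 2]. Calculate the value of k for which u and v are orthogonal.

-6

u · v = 3·4 + k·2 = 12 + 2k
Set equal to 0: 2k = -12, so k = -6.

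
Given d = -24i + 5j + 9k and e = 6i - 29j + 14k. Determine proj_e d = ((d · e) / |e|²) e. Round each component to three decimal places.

d · e = (-24)·6 + 5·(-29) + 9·14 = -144 - 145 + 126 = -163
|e|² = 36 + 841 + 196 = 1073
proj_e d = (-163/1073) · (6, -29, 14) ≈ (-0.911, 4.405, -2.127)

(-0.911, 4.405, -2.127)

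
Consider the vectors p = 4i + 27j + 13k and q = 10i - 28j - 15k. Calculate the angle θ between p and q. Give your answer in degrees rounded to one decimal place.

p · q = 4·10 + 27·(-28) + 13·(-15) = 40 - 756 - 195 = -911
|p|² = 16 + 729 + 169 = 914,  |p| = √914 ≈ 30.232433
|q|² = 100 + 784 + 225 = 1109,  |q| = √1109 ≈ 33.301652
cos θ = -911 / (30.232433 · 33.301652) ≈ -0.90486
θ = arccos(-0.90486) ≈ 154.8°

154.8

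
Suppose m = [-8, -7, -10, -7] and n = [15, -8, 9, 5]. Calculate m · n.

m · n = (-8)·15 + (-7)·(-8) + (-10)·9 + (-7)·5 = -120 + 56 - 90 - 35 = -189

-189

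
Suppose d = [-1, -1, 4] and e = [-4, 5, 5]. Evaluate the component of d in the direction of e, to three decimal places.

d · e = (-1)·(-4) + (-1)·5 + 4·5 = 4 - 5 + 20 = 19
|e| = √(16 + 25 + 25) = √66 ≈ 8.1240
comp_e d = 19 / √66 ≈ 2.339

2.339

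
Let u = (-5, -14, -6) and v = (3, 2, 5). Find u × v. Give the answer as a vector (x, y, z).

i: (-14)·5 - (-6)·2 = -70 - (-12) = -58
j: (-6)·3 - (-5)·5 = -18 - (-25) = 7
k: (-5)·2 - (-14)·3 = -10 - (-42) = 32
u × v = (-58, 7, 32)

(-58, 7, 32)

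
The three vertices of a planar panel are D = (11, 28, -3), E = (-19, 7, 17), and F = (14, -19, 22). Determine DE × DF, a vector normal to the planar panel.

DE = (-30, -21, 20)
DF = (3, -47, 25)
i: (-21)·25 - 20·(-47) = -525 - (-940) = 415
j: 20·3 - (-30)·25 = 60 - (-750) = 810
k: (-30)·(-47) - (-21)·3 = 1410 - (-63) = 1473
DE × DF = (415, 810, 1473)

(415, 810, 1473)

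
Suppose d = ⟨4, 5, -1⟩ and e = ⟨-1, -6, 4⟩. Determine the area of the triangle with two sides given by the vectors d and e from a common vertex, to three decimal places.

13.982

i: 5·4 - (-1)·(-6) = 20 - 6 = 14
j: (-1)·(-1) - 4·4 = 1 - 16 = -15
k: 4·(-6) - 5·(-1) = -24 - (-5) = -19
d × e = (14, -15, -19)
|d × e| = √(14² + (-15)² + (-19)²) = √782 ≈ 27.9643
area = ½ · 27.9643 ≈ 13.982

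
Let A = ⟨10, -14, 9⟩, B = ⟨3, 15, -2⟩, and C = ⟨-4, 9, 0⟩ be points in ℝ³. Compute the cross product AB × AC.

(-8, 91, 245)

AB = (-7, 29, -11)
AC = (-14, 23, -9)
i: 29·(-9) - (-11)·23 = -261 - (-253) = -8
j: (-11)·(-14) - (-7)·(-9) = 154 - 63 = 91
k: (-7)·23 - 29·(-14) = -161 - (-406) = 245
AB × AC = (-8, 91, 245)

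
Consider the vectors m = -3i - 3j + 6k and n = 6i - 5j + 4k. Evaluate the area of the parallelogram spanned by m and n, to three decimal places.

60.967

i: (-3)·4 - 6·(-5) = -12 - (-30) = 18
j: 6·6 - (-3)·4 = 36 - (-12) = 48
k: (-3)·(-5) - (-3)·6 = 15 - (-18) = 33
m × n = (18, 48, 33)
|m × n| = √(18² + 48² + 33²) = √3717 ≈ 60.9672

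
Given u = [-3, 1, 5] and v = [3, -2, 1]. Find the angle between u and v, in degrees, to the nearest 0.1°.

u · v = (-3)·3 + 1·(-2) + 5·1 = -9 - 2 + 5 = -6
|u|² = 9 + 1 + 25 = 35,  |u| = √35 ≈ 5.916080
|v|² = 9 + 4 + 1 = 14,  |v| = √14 ≈ 3.741657
cos θ = -6 / (5.916080 · 3.741657) ≈ -0.27105
θ = arccos(-0.27105) ≈ 105.7°

105.7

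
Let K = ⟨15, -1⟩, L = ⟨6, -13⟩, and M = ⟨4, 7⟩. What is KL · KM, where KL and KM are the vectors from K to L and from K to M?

KL = L − K = (-9, -12)
KM = M − K = (-11, 8)
KL · KM = (-9)·(-11) + (-12)·8 = 99 - 96 = 3

3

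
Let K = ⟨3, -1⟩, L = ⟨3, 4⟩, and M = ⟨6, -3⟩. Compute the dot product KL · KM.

KL = L − K = (0, 5)
KM = M − K = (3, -2)
KL · KM = 0·3 + 5·(-2) = 0 - 10 = -10

-10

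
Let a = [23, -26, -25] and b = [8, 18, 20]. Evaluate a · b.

a · b = 23·8 + (-26)·18 + (-25)·20 = 184 - 468 - 500 = -784

-784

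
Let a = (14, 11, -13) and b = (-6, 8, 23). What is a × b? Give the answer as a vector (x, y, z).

i: 11·23 - (-13)·8 = 253 - (-104) = 357
j: (-13)·(-6) - 14·23 = 78 - 322 = -244
k: 14·8 - 11·(-6) = 112 - (-66) = 178
a × b = (357, -244, 178)

(357, -244, 178)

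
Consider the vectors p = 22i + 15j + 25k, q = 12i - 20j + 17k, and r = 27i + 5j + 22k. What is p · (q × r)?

q × r:
i: (-20)·22 - 17·5 = -440 - 85 = -525
j: 17·27 - 12·22 = 459 - 264 = 195
k: 12·5 - (-20)·27 = 60 - (-540) = 600
q × r = (-525, 195, 600)
p · (q × r) = 22·(-525) + 15·195 + 25·600 = -11550 + 2925 + 15000 = 6375

6375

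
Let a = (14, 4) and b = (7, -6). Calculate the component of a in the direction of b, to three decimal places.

a · b = 14·7 + 4·(-6) = 98 - 24 = 74
|b| = √(49 + 36) = √85 ≈ 9.2195
comp_b a = 74 / √85 ≈ 8.026

8.026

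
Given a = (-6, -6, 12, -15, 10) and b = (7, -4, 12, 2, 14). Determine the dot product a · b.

a · b = (-6)·7 + (-6)·(-4) + 12·12 + (-15)·2 + 10·14 = -42 + 24 + 144 - 30 + 140 = 236

236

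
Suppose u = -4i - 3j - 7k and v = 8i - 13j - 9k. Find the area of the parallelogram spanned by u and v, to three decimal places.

135.410

i: (-3)·(-9) - (-7)·(-13) = 27 - 91 = -64
j: (-7)·8 - (-4)·(-9) = -56 - 36 = -92
k: (-4)·(-13) - (-3)·8 = 52 - (-24) = 76
u × v = (-64, -92, 76)
|u × v| = √((-64)² + (-92)² + 76²) = √18336 ≈ 135.4105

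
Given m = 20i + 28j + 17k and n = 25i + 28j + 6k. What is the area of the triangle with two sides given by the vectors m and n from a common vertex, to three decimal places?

i: 28·6 - 17·28 = 168 - 476 = -308
j: 17·25 - 20·6 = 425 - 120 = 305
k: 20·28 - 28·25 = 560 - 700 = -140
m × n = (-308, 305, -140)
|m × n| = √((-308)² + 305² + (-140)²) = √207489 ≈ 455.5096
area = ½ · 455.5096 ≈ 227.755

227.755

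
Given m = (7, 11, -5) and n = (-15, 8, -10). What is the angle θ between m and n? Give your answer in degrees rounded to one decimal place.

83.1

m · n = 7·(-15) + 11·8 + (-5)·(-10) = -105 + 88 + 50 = 33
|m|² = 49 + 121 + 25 = 195,  |m| = √195 ≈ 13.964240
|n|² = 225 + 64 + 100 = 389,  |n| = √389 ≈ 19.723083
cos θ = 33 / (13.964240 · 19.723083) ≈ 0.11982
θ = arccos(0.11982) ≈ 83.1°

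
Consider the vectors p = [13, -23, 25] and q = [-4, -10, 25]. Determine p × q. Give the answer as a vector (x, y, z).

(-325, -425, -222)

i: (-23)·25 - 25·(-10) = -575 - (-250) = -325
j: 25·(-4) - 13·25 = -100 - 325 = -425
k: 13·(-10) - (-23)·(-4) = -130 - 92 = -222
p × q = (-325, -425, -222)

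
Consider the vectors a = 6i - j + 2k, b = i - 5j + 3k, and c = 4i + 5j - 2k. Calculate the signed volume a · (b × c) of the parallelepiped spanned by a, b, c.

b × c:
i: (-5)·(-2) - 3·5 = 10 - 15 = -5
j: 3·4 - 1·(-2) = 12 - (-2) = 14
k: 1·5 - (-5)·4 = 5 - (-20) = 25
b × c = (-5, 14, 25)
a · (b × c) = 6·(-5) + (-1)·14 + 2·25 = -30 - 14 + 50 = 6

6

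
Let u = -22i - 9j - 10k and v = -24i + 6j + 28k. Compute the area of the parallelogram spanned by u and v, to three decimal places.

i: (-9)·28 - (-10)·6 = -252 - (-60) = -192
j: (-10)·(-24) - (-22)·28 = 240 - (-616) = 856
k: (-22)·6 - (-9)·(-24) = -132 - 216 = -348
u × v = (-192, 856, -348)
|u × v| = √((-192)² + 856² + (-348)²) = √890704 ≈ 943.7712

943.771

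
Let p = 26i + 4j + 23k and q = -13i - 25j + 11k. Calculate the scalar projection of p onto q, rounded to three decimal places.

p · q = 26·(-13) + 4·(-25) + 23·11 = -338 - 100 + 253 = -185
|q| = √(169 + 625 + 121) = √915 ≈ 30.2490
comp_q p = -185 / √915 ≈ -6.116

-6.116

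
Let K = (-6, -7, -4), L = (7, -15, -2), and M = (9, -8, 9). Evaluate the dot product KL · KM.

KL = L − K = (13, -8, 2)
KM = M − K = (15, -1, 13)
KL · KM = 13·15 + (-8)·(-1) + 2·13 = 195 + 8 + 26 = 229

229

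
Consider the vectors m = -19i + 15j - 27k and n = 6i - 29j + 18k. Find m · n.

m · n = (-19)·6 + 15·(-29) + (-27)·18 = -114 - 435 - 486 = -1035

-1035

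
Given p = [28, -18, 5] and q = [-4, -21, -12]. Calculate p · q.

206

p · q = 28·(-4) + (-18)·(-21) + 5·(-12) = -112 + 378 - 60 = 206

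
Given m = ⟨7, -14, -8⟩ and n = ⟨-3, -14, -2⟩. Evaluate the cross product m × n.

i: (-14)·(-2) - (-8)·(-14) = 28 - 112 = -84
j: (-8)·(-3) - 7·(-2) = 24 - (-14) = 38
k: 7·(-14) - (-14)·(-3) = -98 - 42 = -140
m × n = (-84, 38, -140)

(-84, 38, -140)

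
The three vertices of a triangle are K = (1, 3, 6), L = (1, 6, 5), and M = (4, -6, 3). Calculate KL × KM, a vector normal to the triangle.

(-18, -3, -9)

KL = (0, 3, -1)
KM = (3, -9, -3)
i: 3·(-3) - (-1)·(-9) = -9 - 9 = -18
j: (-1)·3 - 0·(-3) = -3 - 0 = -3
k: 0·(-9) - 3·3 = 0 - 9 = -9
KL × KM = (-18, -3, -9)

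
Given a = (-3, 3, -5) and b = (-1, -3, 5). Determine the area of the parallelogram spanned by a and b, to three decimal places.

i: 3·5 - (-5)·(-3) = 15 - 15 = 0
j: (-5)·(-1) - (-3)·5 = 5 - (-15) = 20
k: (-3)·(-3) - 3·(-1) = 9 - (-3) = 12
a × b = (0, 20, 12)
|a × b| = √(0² + 20² + 12²) = √544 ≈ 23.3238

23.324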